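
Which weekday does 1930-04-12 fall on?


Date: April 12, 1930
Anchor: Jan 1, 1930. With p = 1930 - 1 = 1929: (p + p//4 - p//100 + p//400) mod 7 = (1929 + 482 - 19 + 4) mod 7 = 2396 mod 7 = 2 -> Wednesday (Mon=0 ... Sun=6)
Days before April (Jan-Mar): 90; offset = 90 + 12 - 1 = 101
Weekday index = (2 + 101) mod 7 = 5

Day of the week: Saturday


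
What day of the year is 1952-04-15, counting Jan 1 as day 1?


Date: April 15, 1952
Days in months 1 through 3: 91
Plus 15 days in April

Day of year: 106


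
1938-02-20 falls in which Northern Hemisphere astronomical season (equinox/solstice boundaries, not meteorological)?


Date: February 20
Astronomical Winter (approx.; exact equinox/solstice day varies by year): December 21 to March 19
February 20 falls within the Winter window

Winter


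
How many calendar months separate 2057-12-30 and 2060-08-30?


From December 2057 to August 2060
3 years * 12 = 36 months, minus 4 months = 32

32 months


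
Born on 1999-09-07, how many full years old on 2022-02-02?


Birth: 1999-09-07
Reference: 2022-02-02
Year difference: 2022 - 1999 = 23
Birthday not yet reached in 2022, subtract 1

22 years old


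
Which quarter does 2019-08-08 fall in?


Month: August (month 8)
Q1: Jan-Mar, Q2: Apr-Jun, Q3: Jul-Sep, Q4: Oct-Dec

Q3


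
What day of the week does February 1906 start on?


Target: February 1, 1906
Anchor: Jan 1, 1906. With p = 1906 - 1 = 1905: (p + p//4 - p//100 + p//400) mod 7 = (1905 + 476 - 19 + 4) mod 7 = 2366 mod 7 = 0 -> Monday (Mon=0 ... Sun=6)
Days before February (Jan): 31 days
Weekday index = (0 + 31) mod 7 = 3

Thursday


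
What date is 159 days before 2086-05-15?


Start: 2086-05-15, subtract 159 days
Back 15 days from May 15 reaches April 30, 2086 -> 144 left
April 2086 has 30 days -> back to March 31, 2086 -> 114 left
March 2086 has 31 days -> back to February 28, 2086 -> 83 left
February 2086 has 28 days -> back to January 31, 2086 -> 55 left
January 2086 has 31 days -> back to December 31, 2085 -> 24 left
December 2085: 31 - 24 = 7 -> lands on December 7

Result: 2085-12-07


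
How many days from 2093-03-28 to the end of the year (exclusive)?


Day of year: 87 of 365
Remaining = 365 - 87

278 days


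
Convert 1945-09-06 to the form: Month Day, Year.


ISO 1945-09-06 parses as year=1945, month=09, day=06
Month 9 -> September

September 6, 1945


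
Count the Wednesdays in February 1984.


February 1984 has 29 days
Anchor: Jan 1, 1984. With p = 1984 - 1 = 1983: (p + p//4 - p//100 + p//400) mod 7 = (1983 + 495 - 19 + 4) mod 7 = 2463 mod 7 = 6 -> Sunday (Mon=0 ... Sun=6)
Days before February (Jan): 31; February 1 index = (6 + 31) mod 7 = 2 -> Wednesday
First Wednesday is February 1
Wednesdays: 1, 8, 15, 22, 29

5 Wednesdays


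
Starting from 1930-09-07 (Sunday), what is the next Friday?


Current: Sunday
Target: Friday
Days ahead: 5

Next Friday: 1930-09-12


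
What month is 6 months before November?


November is month 11
11 - 6 = 5

May


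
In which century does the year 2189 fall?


Century = (year - 1) // 100 + 1
= (2189 - 1) // 100 + 1
= 2188 // 100 + 1
= 21 + 1

22nd century


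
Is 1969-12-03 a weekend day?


Anchor: Jan 1, 1969. With p = 1969 - 1 = 1968: (p + p//4 - p//100 + p//400) mod 7 = (1968 + 492 - 19 + 4) mod 7 = 2445 mod 7 = 2 -> Wednesday (Mon=0 ... Sun=6)
Day of year: 337; offset = 336
Weekday index = (2 + 336) mod 7 = 2 -> Wednesday
Weekend days: Saturday, Sunday

No


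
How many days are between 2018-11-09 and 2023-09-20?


From 2018-11-09 to 2023-09-20
2018-11-09: days before November = 31 + 28 + 31 + 30 + 31 + 30 + 31 + 31 + 30 + 31 = 304 (2018 is not a leap year); day of year = 304 + 9 = 313
2023-09-20: days before September = 31 + 28 + 31 + 30 + 31 + 30 + 31 + 31 = 243 (2023 is not a leap year); day of year = 243 + 20 = 263
Rest of 2018: 365 - 313 = 52
Full years 2019 (365), 2020 (366), 2021 (365), 2022 (365): 1461
Total = 52 + 1461 + 263 = 1776

1776 days


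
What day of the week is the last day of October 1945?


October 1945 has 31 days
Anchor: Jan 1, 1945. With p = 1945 - 1 = 1944: (p + p//4 - p//100 + p//400) mod 7 = (1944 + 486 - 19 + 4) mod 7 = 2415 mod 7 = 0 -> Monday (Mon=0 ... Sun=6)
Days before October (Jan-Sep): 273; October 1 index = (0 + 273) mod 7 = 0 -> Monday
Last day offset: 31 - 1 = 30 days
Weekday index = (0 + 30) mod 7 = 2

Wednesday, October 31


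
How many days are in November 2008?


November 2008

30 days


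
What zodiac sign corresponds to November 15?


Date: November 15
Conventional tropical zodiac dates: Scorpio from October 23 onward; Sagittarius starts November 22
November 15 falls within the Scorpio range

Scorpio


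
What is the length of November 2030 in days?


November 2030

30 days


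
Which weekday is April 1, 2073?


Target: April 1, 2073
Anchor: Jan 1, 2073. With p = 2073 - 1 = 2072: (p + p//4 - p//100 + p//400) mod 7 = (2072 + 518 - 20 + 5) mod 7 = 2575 mod 7 = 6 -> Sunday (Mon=0 ... Sun=6)
Days before April (Jan-Mar): 90 days
Weekday index = (6 + 90) mod 7 = 5

Saturday


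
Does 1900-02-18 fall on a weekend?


Anchor: Jan 1, 1900. With p = 1900 - 1 = 1899: (p + p//4 - p//100 + p//400) mod 7 = (1899 + 474 - 18 + 4) mod 7 = 2359 mod 7 = 0 -> Monday (Mon=0 ... Sun=6)
Day of year: 49; offset = 48
Weekday index = (0 + 48) mod 7 = 6 -> Sunday
Weekend days: Saturday, Sunday

Yes


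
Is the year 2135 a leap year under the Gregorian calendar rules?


Gregorian leap year rule: divisible by 4, but not by 100, unless also by 400.
2135 is not divisible by 4 -> not a leap year

No


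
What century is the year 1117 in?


Century = (year - 1) // 100 + 1
= (1117 - 1) // 100 + 1
= 1116 // 100 + 1
= 11 + 1

12th century


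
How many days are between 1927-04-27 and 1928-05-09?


From 1927-04-27 to 1928-05-09
1927-04-27: days before April = 31 + 28 + 31 = 90 (1927 is not a leap year); day of year = 90 + 27 = 117
1928-05-09: days before May = 31 + 29 + 31 + 30 = 121 (1928 is a leap year); day of year = 121 + 9 = 130
Rest of 1927: 365 - 117 = 248
Total = 248 + 130 = 378

378 days


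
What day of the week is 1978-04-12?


Date: April 12, 1978
Anchor: Jan 1, 1978. With p = 1978 - 1 = 1977: (p + p//4 - p//100 + p//400) mod 7 = (1977 + 494 - 19 + 4) mod 7 = 2456 mod 7 = 6 -> Sunday (Mon=0 ... Sun=6)
Days before April (Jan-Mar): 90; offset = 90 + 12 - 1 = 101
Weekday index = (6 + 101) mod 7 = 2

Day of the week: Wednesday


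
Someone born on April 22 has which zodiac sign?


Date: April 22
Conventional tropical zodiac dates: Taurus from April 20 onward; Gemini starts May 21
April 22 falls within the Taurus range

Taurus


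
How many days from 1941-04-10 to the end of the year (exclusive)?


Day of year: 100 of 365
Remaining = 365 - 100

265 days


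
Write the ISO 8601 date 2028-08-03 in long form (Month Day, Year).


ISO 2028-08-03 parses as year=2028, month=08, day=03
Month 8 -> August

August 3, 2028


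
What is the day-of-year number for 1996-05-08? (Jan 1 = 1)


Date: May 8, 1996
Days in months 1 through 4: 121
Plus 8 days in May

Day of year: 129


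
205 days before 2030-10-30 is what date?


Start: 2030-10-30, subtract 205 days
Back 30 days from October 30 reaches September 30, 2030 -> 175 left
September 2030 has 30 days -> back to August 31, 2030 -> 145 left
August 2030 has 31 days -> back to July 31, 2030 -> 114 left
July 2030 has 31 days -> back to June 30, 2030 -> 83 left
June 2030 has 30 days -> back to May 31, 2030 -> 53 left
May 2030 has 31 days -> back to April 30, 2030 -> 22 left
April 2030: 30 - 22 = 8 -> lands on April 8

Result: 2030-04-08


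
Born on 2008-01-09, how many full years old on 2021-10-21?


Birth: 2008-01-09
Reference: 2021-10-21
Year difference: 2021 - 2008 = 13

13 years old


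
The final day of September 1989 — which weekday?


September 1989 has 30 days
Anchor: Jan 1, 1989. With p = 1989 - 1 = 1988: (p + p//4 - p//100 + p//400) mod 7 = (1988 + 497 - 19 + 4) mod 7 = 2470 mod 7 = 6 -> Sunday (Mon=0 ... Sun=6)
Days before September (Jan-Aug): 243; September 1 index = (6 + 243) mod 7 = 4 -> Friday
Last day offset: 30 - 1 = 29 days
Weekday index = (4 + 29) mod 7 = 5

Saturday, September 30


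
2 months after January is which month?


January is month 1
1 + 2 = 3

March


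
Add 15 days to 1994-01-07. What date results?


Start: 1994-01-07, add 15 days
January 1994 has 31 days; 7 + 15 = 22 stays within January

Result: 1994-01-22


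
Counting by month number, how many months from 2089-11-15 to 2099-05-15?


From November 2089 to May 2099
10 years * 12 = 120 months, minus 6 months = 114

114 months


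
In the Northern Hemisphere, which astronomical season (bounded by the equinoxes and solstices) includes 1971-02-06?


Date: February 6
Astronomical Winter (approx.; exact equinox/solstice day varies by year): December 21 to March 19
February 6 falls within the Winter window

Winter


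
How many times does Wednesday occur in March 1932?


March 1932 has 31 days
Anchor: Jan 1, 1932. With p = 1932 - 1 = 1931: (p + p//4 - p//100 + p//400) mod 7 = (1931 + 482 - 19 + 4) mod 7 = 2398 mod 7 = 4 -> Friday (Mon=0 ... Sun=6)
Days before March (Jan-Feb): 60; March 1 index = (4 + 60) mod 7 = 1 -> Tuesday
First Wednesday is March 2
Wednesdays: 2, 9, 16, 23, 30

5 Wednesdays


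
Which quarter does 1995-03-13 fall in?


Month: March (month 3)
Q1: Jan-Mar, Q2: Apr-Jun, Q3: Jul-Sep, Q4: Oct-Dec

Q1


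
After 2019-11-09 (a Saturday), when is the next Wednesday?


Current: Saturday
Target: Wednesday
Days ahead: 4

Next Wednesday: 2019-11-13


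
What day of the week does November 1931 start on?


Target: November 1, 1931
Anchor: Jan 1, 1931. With p = 1931 - 1 = 1930: (p + p//4 - p//100 + p//400) mod 7 = (1930 + 482 - 19 + 4) mod 7 = 2397 mod 7 = 3 -> Thursday (Mon=0 ... Sun=6)
Days before November (Jan-Oct): 304 days
Weekday index = (3 + 304) mod 7 = 6

Sunday


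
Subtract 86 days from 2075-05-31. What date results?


Start: 2075-05-31, subtract 86 days
Back 31 days from May 31 reaches April 30, 2075 -> 55 left
April 2075 has 30 days -> back to March 31, 2075 -> 25 left
March 2075: 31 - 25 = 6 -> lands on March 6

Result: 2075-03-06


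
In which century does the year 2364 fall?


Century = (year - 1) // 100 + 1
= (2364 - 1) // 100 + 1
= 2363 // 100 + 1
= 23 + 1

24th century


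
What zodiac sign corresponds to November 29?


Date: November 29
Conventional tropical zodiac dates: Sagittarius from November 22 onward; Capricorn starts December 22
November 29 falls within the Sagittarius range

Sagittarius


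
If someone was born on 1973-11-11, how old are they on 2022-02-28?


Birth: 1973-11-11
Reference: 2022-02-28
Year difference: 2022 - 1973 = 49
Birthday not yet reached in 2022, subtract 1

48 years old


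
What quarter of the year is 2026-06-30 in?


Month: June (month 6)
Q1: Jan-Mar, Q2: Apr-Jun, Q3: Jul-Sep, Q4: Oct-Dec

Q2


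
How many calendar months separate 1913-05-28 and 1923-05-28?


From May 1913 to May 1923
10 years * 12 = 120 months = 120

120 months


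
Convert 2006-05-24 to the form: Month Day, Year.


ISO 2006-05-24 parses as year=2006, month=05, day=24
Month 5 -> May

May 24, 2006


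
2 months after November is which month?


November is month 11
11 + 2 = 13; wrap: 13 - 12 = 1

January


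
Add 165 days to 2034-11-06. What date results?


Start: 2034-11-06, add 165 days
November 2034 has 30 days: 30 - 6 = 24 days to November 30 -> 141 left
December 2034 has 31 days -> 110 left
January 2035 has 31 days -> 79 left
February 2035 has 28 days -> 51 left
March 2035 has 31 days -> 20 left
April 2035: 20 <= 30 -> lands on April 20

Result: 2035-04-20


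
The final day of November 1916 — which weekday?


November 1916 has 30 days
Anchor: Jan 1, 1916. With p = 1916 - 1 = 1915: (p + p//4 - p//100 + p//400) mod 7 = (1915 + 478 - 19 + 4) mod 7 = 2378 mod 7 = 5 -> Saturday (Mon=0 ... Sun=6)
Days before November (Jan-Oct): 305; November 1 index = (5 + 305) mod 7 = 2 -> Wednesday
Last day offset: 30 - 1 = 29 days
Weekday index = (2 + 29) mod 7 = 3

Thursday, November 30


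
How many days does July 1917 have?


July 1917

31 days


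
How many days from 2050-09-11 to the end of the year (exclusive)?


Day of year: 254 of 365
Remaining = 365 - 254

111 days


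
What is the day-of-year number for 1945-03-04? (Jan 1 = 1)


Date: March 4, 1945
Days in months 1 through 2: 59
Plus 4 days in March

Day of year: 63


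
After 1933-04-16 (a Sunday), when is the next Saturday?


Current: Sunday
Target: Saturday
Days ahead: 6

Next Saturday: 1933-04-22


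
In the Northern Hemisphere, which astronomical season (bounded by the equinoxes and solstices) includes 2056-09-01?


Date: September 1
Astronomical Summer (approx.; exact equinox/solstice day varies by year): June 21 to September 21
September 1 falls within the Summer window

Summer


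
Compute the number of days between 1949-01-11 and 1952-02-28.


From 1949-01-11 to 1952-02-28
1949-01-11: day of year = 11
1952-02-28: days before February = 31; day of year = 31 + 28 = 59
Rest of 1949: 365 - 11 = 354
Full years 1950 (365), 1951 (365): 730
Total = 354 + 730 + 59 = 1143

1143 days


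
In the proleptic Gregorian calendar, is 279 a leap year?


Gregorian leap year rule: divisible by 4, but not by 100, unless also by 400.
279 is not divisible by 4 -> not a leap year

No


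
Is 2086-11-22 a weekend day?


Anchor: Jan 1, 2086. With p = 2086 - 1 = 2085: (p + p//4 - p//100 + p//400) mod 7 = (2085 + 521 - 20 + 5) mod 7 = 2591 mod 7 = 1 -> Tuesday (Mon=0 ... Sun=6)
Day of year: 326; offset = 325
Weekday index = (1 + 325) mod 7 = 4 -> Friday
Weekend days: Saturday, Sunday

No


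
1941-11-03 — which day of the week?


Date: November 3, 1941
Anchor: Jan 1, 1941. With p = 1941 - 1 = 1940: (p + p//4 - p//100 + p//400) mod 7 = (1940 + 485 - 19 + 4) mod 7 = 2410 mod 7 = 2 -> Wednesday (Mon=0 ... Sun=6)
Days before November (Jan-Oct): 304; offset = 304 + 3 - 1 = 306
Weekday index = (2 + 306) mod 7 = 0

Day of the week: Monday


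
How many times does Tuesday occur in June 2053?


June 2053 has 30 days
Anchor: Jan 1, 2053. With p = 2053 - 1 = 2052: (p + p//4 - p//100 + p//400) mod 7 = (2052 + 513 - 20 + 5) mod 7 = 2550 mod 7 = 2 -> Wednesday (Mon=0 ... Sun=6)
Days before June (Jan-May): 151; June 1 index = (2 + 151) mod 7 = 6 -> Sunday
First Tuesday is June 3
Tuesdays: 3, 10, 17, 24

4 Tuesdays


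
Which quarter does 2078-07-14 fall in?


Month: July (month 7)
Q1: Jan-Mar, Q2: Apr-Jun, Q3: Jul-Sep, Q4: Oct-Dec

Q3


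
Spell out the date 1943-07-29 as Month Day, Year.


ISO 1943-07-29 parses as year=1943, month=07, day=29
Month 7 -> July

July 29, 1943


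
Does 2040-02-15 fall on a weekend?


Anchor: Jan 1, 2040. With p = 2040 - 1 = 2039: (p + p//4 - p//100 + p//400) mod 7 = (2039 + 509 - 20 + 5) mod 7 = 2533 mod 7 = 6 -> Sunday (Mon=0 ... Sun=6)
Day of year: 46; offset = 45
Weekday index = (6 + 45) mod 7 = 2 -> Wednesday
Weekend days: Saturday, Sunday

No


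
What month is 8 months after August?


August is month 8
8 + 8 = 16; wrap: 16 - 12 = 4

April


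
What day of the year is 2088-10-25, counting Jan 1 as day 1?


Date: October 25, 2088
Days in months 1 through 9: 274
Plus 25 days in October

Day of year: 299


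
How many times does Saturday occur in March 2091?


March 2091 has 31 days
Anchor: Jan 1, 2091. With p = 2091 - 1 = 2090: (p + p//4 - p//100 + p//400) mod 7 = (2090 + 522 - 20 + 5) mod 7 = 2597 mod 7 = 0 -> Monday (Mon=0 ... Sun=6)
Days before March (Jan-Feb): 59; March 1 index = (0 + 59) mod 7 = 3 -> Thursday
First Saturday is March 3
Saturdays: 3, 10, 17, 24, 31

5 Saturdays


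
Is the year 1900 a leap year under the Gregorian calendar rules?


Gregorian leap year rule: divisible by 4, but not by 100, unless also by 400.
1900 is divisible by 100 but not 400 -> not a leap year

No


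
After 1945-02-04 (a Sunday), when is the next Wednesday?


Current: Sunday
Target: Wednesday
Days ahead: 3

Next Wednesday: 1945-02-07


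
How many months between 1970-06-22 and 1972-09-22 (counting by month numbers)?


From June 1970 to September 1972
2 years * 12 = 24 months, plus 3 months = 27

27 months


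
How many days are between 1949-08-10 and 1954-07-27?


From 1949-08-10 to 1954-07-27
1949-08-10: days before August = 31 + 28 + 31 + 30 + 31 + 30 + 31 = 212 (1949 is not a leap year); day of year = 212 + 10 = 222
1954-07-27: days before July = 31 + 28 + 31 + 30 + 31 + 30 = 181 (1954 is not a leap year); day of year = 181 + 27 = 208
Rest of 1949: 365 - 222 = 143
Full years 1950 (365), 1951 (365), 1952 (366), 1953 (365): 1461
Total = 143 + 1461 + 208 = 1812

1812 days


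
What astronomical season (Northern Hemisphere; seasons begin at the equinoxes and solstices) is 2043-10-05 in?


Date: October 5
Astronomical Autumn (approx.; exact equinox/solstice day varies by year): September 22 to December 20
October 5 falls within the Autumn window

Autumn


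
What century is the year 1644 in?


Century = (year - 1) // 100 + 1
= (1644 - 1) // 100 + 1
= 1643 // 100 + 1
= 16 + 1

17th century


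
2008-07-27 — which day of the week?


Date: July 27, 2008
Anchor: Jan 1, 2008. With p = 2008 - 1 = 2007: (p + p//4 - p//100 + p//400) mod 7 = (2007 + 501 - 20 + 5) mod 7 = 2493 mod 7 = 1 -> Tuesday (Mon=0 ... Sun=6)
Days before July (Jan-Jun): 182; offset = 182 + 27 - 1 = 208
Weekday index = (1 + 208) mod 7 = 6

Day of the week: Sunday


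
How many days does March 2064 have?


March 2064

31 days


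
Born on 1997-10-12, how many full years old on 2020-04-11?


Birth: 1997-10-12
Reference: 2020-04-11
Year difference: 2020 - 1997 = 23
Birthday not yet reached in 2020, subtract 1

22 years old


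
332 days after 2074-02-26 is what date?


Start: 2074-02-26, add 332 days
February 2074 has 28 days: 28 - 26 = 2 days to February 28 -> 330 left
March 2074 has 31 days -> 299 left
April 2074 has 30 days -> 269 left
May 2074 has 31 days -> 238 left
June 2074 has 30 days -> 208 left
July 2074 has 31 days -> 177 left
August 2074 has 31 days -> 146 left
September 2074 has 30 days -> 116 left
October 2074 has 31 days -> 85 left
November 2074 has 30 days -> 55 left
December 2074 has 31 days -> 24 left
January 2075: 24 <= 31 -> lands on January 24

Result: 2075-01-24


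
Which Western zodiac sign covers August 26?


Date: August 26
Conventional tropical zodiac dates: Virgo from August 23 onward; Libra starts September 23
August 26 falls within the Virgo range

Virgo


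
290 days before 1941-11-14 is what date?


Start: 1941-11-14, subtract 290 days
Back 14 days from November 14 reaches October 31, 1941 -> 276 left
October 1941 has 31 days -> back to September 30, 1941 -> 245 left
September 1941 has 30 days -> back to August 31, 1941 -> 215 left
August 1941 has 31 days -> back to July 31, 1941 -> 184 left
July 1941 has 31 days -> back to June 30, 1941 -> 153 left
June 1941 has 30 days -> back to May 31, 1941 -> 123 left
May 1941 has 31 days -> back to April 30, 1941 -> 92 left
April 1941 has 30 days -> back to March 31, 1941 -> 62 left
March 1941 has 31 days -> back to February 28, 1941 -> 31 left
February 1941 has 28 days -> back to January 31, 1941 -> 3 left
January 1941: 31 - 3 = 28 -> lands on January 28

Result: 1941-01-28


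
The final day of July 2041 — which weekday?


July 2041 has 31 days
Anchor: Jan 1, 2041. With p = 2041 - 1 = 2040: (p + p//4 - p//100 + p//400) mod 7 = (2040 + 510 - 20 + 5) mod 7 = 2535 mod 7 = 1 -> Tuesday (Mon=0 ... Sun=6)
Days before July (Jan-Jun): 181; July 1 index = (1 + 181) mod 7 = 0 -> Monday
Last day offset: 31 - 1 = 30 days
Weekday index = (0 + 30) mod 7 = 2

Wednesday, July 31


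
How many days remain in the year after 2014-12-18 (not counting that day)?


Day of year: 352 of 365
Remaining = 365 - 352

13 days


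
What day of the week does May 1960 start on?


Target: May 1, 1960
Anchor: Jan 1, 1960. With p = 1960 - 1 = 1959: (p + p//4 - p//100 + p//400) mod 7 = (1959 + 489 - 19 + 4) mod 7 = 2433 mod 7 = 4 -> Friday (Mon=0 ... Sun=6)
Days before May (Jan-Apr): 121 days
Weekday index = (4 + 121) mod 7 = 6

Sunday


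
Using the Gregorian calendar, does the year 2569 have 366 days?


Gregorian leap year rule: divisible by 4, but not by 100, unless also by 400.
2569 is not divisible by 4 -> not a leap year

No


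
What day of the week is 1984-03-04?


Date: March 4, 1984
Anchor: Jan 1, 1984. With p = 1984 - 1 = 1983: (p + p//4 - p//100 + p//400) mod 7 = (1983 + 495 - 19 + 4) mod 7 = 2463 mod 7 = 6 -> Sunday (Mon=0 ... Sun=6)
Days before March (Jan-Feb): 60; offset = 60 + 4 - 1 = 63
Weekday index = (6 + 63) mod 7 = 6

Day of the week: Sunday


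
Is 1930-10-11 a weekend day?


Anchor: Jan 1, 1930. With p = 1930 - 1 = 1929: (p + p//4 - p//100 + p//400) mod 7 = (1929 + 482 - 19 + 4) mod 7 = 2396 mod 7 = 2 -> Wednesday (Mon=0 ... Sun=6)
Day of year: 284; offset = 283
Weekday index = (2 + 283) mod 7 = 5 -> Saturday
Weekend days: Saturday, Sunday

Yes


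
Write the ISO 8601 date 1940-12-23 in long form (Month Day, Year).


ISO 1940-12-23 parses as year=1940, month=12, day=23
Month 12 -> December

December 23, 1940


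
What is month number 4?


Month 4 of 12

April


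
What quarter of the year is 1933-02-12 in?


Month: February (month 2)
Q1: Jan-Mar, Q2: Apr-Jun, Q3: Jul-Sep, Q4: Oct-Dec

Q1


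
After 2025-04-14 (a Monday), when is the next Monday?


Current: Monday
Target: Monday
Days ahead: 7

Next Monday: 2025-04-21


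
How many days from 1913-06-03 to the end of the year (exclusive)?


Day of year: 154 of 365
Remaining = 365 - 154

211 days


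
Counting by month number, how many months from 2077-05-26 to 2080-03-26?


From May 2077 to March 2080
3 years * 12 = 36 months, minus 2 months = 34

34 months


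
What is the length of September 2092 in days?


September 2092

30 days


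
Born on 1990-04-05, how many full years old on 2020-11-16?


Birth: 1990-04-05
Reference: 2020-11-16
Year difference: 2020 - 1990 = 30

30 years old


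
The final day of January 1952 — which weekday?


January 1952 has 31 days
Anchor: Jan 1, 1952. With p = 1952 - 1 = 1951: (p + p//4 - p//100 + p//400) mod 7 = (1951 + 487 - 19 + 4) mod 7 = 2423 mod 7 = 1 -> Tuesday (Mon=0 ... Sun=6)
January 1 is the anchor itself -> Tuesday
Last day offset: 31 - 1 = 30 days
Weekday index = (1 + 30) mod 7 = 3

Thursday, January 31


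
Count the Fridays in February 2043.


February 2043 has 28 days
Anchor: Jan 1, 2043. With p = 2043 - 1 = 2042: (p + p//4 - p//100 + p//400) mod 7 = (2042 + 510 - 20 + 5) mod 7 = 2537 mod 7 = 3 -> Thursday (Mon=0 ... Sun=6)
Days before February (Jan): 31; February 1 index = (3 + 31) mod 7 = 6 -> Sunday
First Friday is February 6
Fridays: 6, 13, 20, 27

4 Fridays


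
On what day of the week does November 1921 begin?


Target: November 1, 1921
Anchor: Jan 1, 1921. With p = 1921 - 1 = 1920: (p + p//4 - p//100 + p//400) mod 7 = (1920 + 480 - 19 + 4) mod 7 = 2385 mod 7 = 5 -> Saturday (Mon=0 ... Sun=6)
Days before November (Jan-Oct): 304 days
Weekday index = (5 + 304) mod 7 = 1

Tuesday


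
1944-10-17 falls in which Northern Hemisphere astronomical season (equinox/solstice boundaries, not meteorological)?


Date: October 17
Astronomical Autumn (approx.; exact equinox/solstice day varies by year): September 22 to December 20
October 17 falls within the Autumn window

Autumn


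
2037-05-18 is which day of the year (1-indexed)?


Date: May 18, 2037
Days in months 1 through 4: 120
Plus 18 days in May

Day of year: 138


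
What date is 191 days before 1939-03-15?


Start: 1939-03-15, subtract 191 days
Back 15 days from March 15 reaches February 28, 1939 -> 176 left
February 1939 has 28 days -> back to January 31, 1939 -> 148 left
January 1939 has 31 days -> back to December 31, 1938 -> 117 left
December 1938 has 31 days -> back to November 30, 1938 -> 86 left
November 1938 has 30 days -> back to October 31, 1938 -> 56 left
October 1938 has 31 days -> back to September 30, 1938 -> 25 left
September 1938: 30 - 25 = 5 -> lands on September 5

Result: 1938-09-05


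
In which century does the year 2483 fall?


Century = (year - 1) // 100 + 1
= (2483 - 1) // 100 + 1
= 2482 // 100 + 1
= 24 + 1

25th century


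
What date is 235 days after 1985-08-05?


Start: 1985-08-05, add 235 days
August 1985 has 31 days: 31 - 5 = 26 days to August 31 -> 209 left
September 1985 has 30 days -> 179 left
October 1985 has 31 days -> 148 left
November 1985 has 30 days -> 118 left
December 1985 has 31 days -> 87 left
January 1986 has 31 days -> 56 left
February 1986 has 28 days -> 28 left
March 1986: 28 <= 31 -> lands on March 28

Result: 1986-03-28


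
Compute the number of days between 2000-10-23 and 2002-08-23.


From 2000-10-23 to 2002-08-23
2000-10-23: days before October = 31 + 29 + 31 + 30 + 31 + 30 + 31 + 31 + 30 = 274 (2000 is a leap year); day of year = 274 + 23 = 297
2002-08-23: days before August = 31 + 28 + 31 + 30 + 31 + 30 + 31 = 212 (2002 is not a leap year); day of year = 212 + 23 = 235
Rest of 2000: 366 - 297 = 69
Full years 2001 (365): 365
Total = 69 + 365 + 235 = 669

669 days


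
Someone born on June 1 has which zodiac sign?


Date: June 1
Conventional tropical zodiac dates: Gemini from May 21 onward; Cancer starts June 21
June 1 falls within the Gemini range

Gemini


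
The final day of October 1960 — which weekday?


October 1960 has 31 days
Anchor: Jan 1, 1960. With p = 1960 - 1 = 1959: (p + p//4 - p//100 + p//400) mod 7 = (1959 + 489 - 19 + 4) mod 7 = 2433 mod 7 = 4 -> Friday (Mon=0 ... Sun=6)
Days before October (Jan-Sep): 274; October 1 index = (4 + 274) mod 7 = 5 -> Saturday
Last day offset: 31 - 1 = 30 days
Weekday index = (5 + 30) mod 7 = 0

Monday, October 31


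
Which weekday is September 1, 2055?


Target: September 1, 2055
Anchor: Jan 1, 2055. With p = 2055 - 1 = 2054: (p + p//4 - p//100 + p//400) mod 7 = (2054 + 513 - 20 + 5) mod 7 = 2552 mod 7 = 4 -> Friday (Mon=0 ... Sun=6)
Days before September (Jan-Aug): 243 days
Weekday index = (4 + 243) mod 7 = 2

Wednesday


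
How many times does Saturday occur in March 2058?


March 2058 has 31 days
Anchor: Jan 1, 2058. With p = 2058 - 1 = 2057: (p + p//4 - p//100 + p//400) mod 7 = (2057 + 514 - 20 + 5) mod 7 = 2556 mod 7 = 1 -> Tuesday (Mon=0 ... Sun=6)
Days before March (Jan-Feb): 59; March 1 index = (1 + 59) mod 7 = 4 -> Friday
First Saturday is March 2
Saturdays: 2, 9, 16, 23, 30

5 Saturdays


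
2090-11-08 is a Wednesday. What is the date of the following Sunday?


Current: Wednesday
Target: Sunday
Days ahead: 4

Next Sunday: 2090-11-12


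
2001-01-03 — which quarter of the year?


Month: January (month 1)
Q1: Jan-Mar, Q2: Apr-Jun, Q3: Jul-Sep, Q4: Oct-Dec

Q1


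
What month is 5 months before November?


November is month 11
11 - 5 = 6

June


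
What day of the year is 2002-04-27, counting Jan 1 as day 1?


Date: April 27, 2002
Days in months 1 through 3: 90
Plus 27 days in April

Day of year: 117


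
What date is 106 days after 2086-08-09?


Start: 2086-08-09, add 106 days
August 2086 has 31 days: 31 - 9 = 22 days to August 31 -> 84 left
September 2086 has 30 days -> 54 left
October 2086 has 31 days -> 23 left
November 2086: 23 <= 30 -> lands on November 23

Result: 2086-11-23


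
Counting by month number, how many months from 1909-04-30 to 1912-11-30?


From April 1909 to November 1912
3 years * 12 = 36 months, plus 7 months = 43

43 months


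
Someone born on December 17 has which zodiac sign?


Date: December 17
Conventional tropical zodiac dates: Sagittarius from November 22 onward; Capricorn starts December 22
December 17 falls within the Sagittarius range

Sagittarius


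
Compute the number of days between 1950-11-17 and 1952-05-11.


From 1950-11-17 to 1952-05-11
1950-11-17: days before November = 31 + 28 + 31 + 30 + 31 + 30 + 31 + 31 + 30 + 31 = 304 (1950 is not a leap year); day of year = 304 + 17 = 321
1952-05-11: days before May = 31 + 29 + 31 + 30 = 121 (1952 is a leap year); day of year = 121 + 11 = 132
Rest of 1950: 365 - 321 = 44
Full years 1951 (365): 365
Total = 44 + 365 + 132 = 541

541 days


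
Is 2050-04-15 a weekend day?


Anchor: Jan 1, 2050. With p = 2050 - 1 = 2049: (p + p//4 - p//100 + p//400) mod 7 = (2049 + 512 - 20 + 5) mod 7 = 2546 mod 7 = 5 -> Saturday (Mon=0 ... Sun=6)
Day of year: 105; offset = 104
Weekday index = (5 + 104) mod 7 = 4 -> Friday
Weekend days: Saturday, Sunday

No


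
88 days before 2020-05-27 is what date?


Start: 2020-05-27, subtract 88 days
Back 27 days from May 27 reaches April 30, 2020 -> 61 left
April 2020 has 30 days -> back to March 31, 2020 -> 31 left
March 2020 has 31 days -> back to February 29, 2020 -> 0 left
February 2020: 29 - 0 = 29 -> lands on February 29

Result: 2020-02-29


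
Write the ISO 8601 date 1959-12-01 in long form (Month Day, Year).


ISO 1959-12-01 parses as year=1959, month=12, day=01
Month 12 -> December

December 1, 1959


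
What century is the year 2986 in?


Century = (year - 1) // 100 + 1
= (2986 - 1) // 100 + 1
= 2985 // 100 + 1
= 29 + 1

30th century


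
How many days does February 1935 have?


February 1935 (leap year: no)

28 days


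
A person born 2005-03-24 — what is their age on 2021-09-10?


Birth: 2005-03-24
Reference: 2021-09-10
Year difference: 2021 - 2005 = 16

16 years old


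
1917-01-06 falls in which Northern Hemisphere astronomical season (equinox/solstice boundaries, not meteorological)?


Date: January 6
Astronomical Winter (approx.; exact equinox/solstice day varies by year): December 21 to March 19
January 6 falls within the Winter window

Winter


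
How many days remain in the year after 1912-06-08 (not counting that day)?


Day of year: 160 of 366
Remaining = 366 - 160

206 days


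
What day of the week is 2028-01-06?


Date: January 6, 2028
Anchor: Jan 1, 2028. With p = 2028 - 1 = 2027: (p + p//4 - p//100 + p//400) mod 7 = (2027 + 506 - 20 + 5) mod 7 = 2518 mod 7 = 5 -> Saturday (Mon=0 ... Sun=6)
Days into year = 6 - 1 = 5
Weekday index = (5 + 5) mod 7 = 3

Day of the week: Thursday


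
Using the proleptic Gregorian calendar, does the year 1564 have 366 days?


Gregorian leap year rule: divisible by 4, but not by 100, unless also by 400.
1564 is divisible by 4 but not 100 -> leap year

Yes


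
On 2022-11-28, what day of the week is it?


Date: November 28, 2022
Anchor: Jan 1, 2022. With p = 2022 - 1 = 2021: (p + p//4 - p//100 + p//400) mod 7 = (2021 + 505 - 20 + 5) mod 7 = 2511 mod 7 = 5 -> Saturday (Mon=0 ... Sun=6)
Days before November (Jan-Oct): 304; offset = 304 + 28 - 1 = 331
Weekday index = (5 + 331) mod 7 = 0

Day of the week: Monday


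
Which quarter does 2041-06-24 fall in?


Month: June (month 6)
Q1: Jan-Mar, Q2: Apr-Jun, Q3: Jul-Sep, Q4: Oct-Dec

Q2


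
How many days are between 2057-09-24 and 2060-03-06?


From 2057-09-24 to 2060-03-06
2057-09-24: days before September = 31 + 28 + 31 + 30 + 31 + 30 + 31 + 31 = 243 (2057 is not a leap year); day of year = 243 + 24 = 267
2060-03-06: days before March = 31 + 29 = 60 (2060 is a leap year); day of year = 60 + 6 = 66
Rest of 2057: 365 - 267 = 98
Full years 2058 (365), 2059 (365): 730
Total = 98 + 730 + 66 = 894

894 days


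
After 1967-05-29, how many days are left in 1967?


Day of year: 149 of 365
Remaining = 365 - 149

216 days


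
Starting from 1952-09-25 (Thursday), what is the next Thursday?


Current: Thursday
Target: Thursday
Days ahead: 7

Next Thursday: 1952-10-02


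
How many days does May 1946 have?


May 1946

31 days


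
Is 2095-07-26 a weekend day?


Anchor: Jan 1, 2095. With p = 2095 - 1 = 2094: (p + p//4 - p//100 + p//400) mod 7 = (2094 + 523 - 20 + 5) mod 7 = 2602 mod 7 = 5 -> Saturday (Mon=0 ... Sun=6)
Day of year: 207; offset = 206
Weekday index = (5 + 206) mod 7 = 1 -> Tuesday
Weekend days: Saturday, Sunday

No


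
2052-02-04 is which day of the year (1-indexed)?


Date: February 4, 2052
Days in months 1 through 1: 31
Plus 4 days in February

Day of year: 35


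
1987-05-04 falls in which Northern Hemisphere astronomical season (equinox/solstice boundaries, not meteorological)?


Date: May 4
Astronomical Spring (approx.; exact equinox/solstice day varies by year): March 20 to June 20
May 4 falls within the Spring window

Spring


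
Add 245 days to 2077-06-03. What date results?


Start: 2077-06-03, add 245 days
June 2077 has 30 days: 30 - 3 = 27 days to June 30 -> 218 left
July 2077 has 31 days -> 187 left
August 2077 has 31 days -> 156 left
September 2077 has 30 days -> 126 left
October 2077 has 31 days -> 95 left
November 2077 has 30 days -> 65 left
December 2077 has 31 days -> 34 left
January 2078 has 31 days -> 3 left
February 2078: 3 <= 28 -> lands on February 3

Result: 2078-02-03


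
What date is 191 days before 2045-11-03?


Start: 2045-11-03, subtract 191 days
Back 3 days from November 3 reaches October 31, 2045 -> 188 left
October 2045 has 31 days -> back to September 30, 2045 -> 157 left
September 2045 has 30 days -> back to August 31, 2045 -> 127 left
August 2045 has 31 days -> back to July 31, 2045 -> 96 left
July 2045 has 31 days -> back to June 30, 2045 -> 65 left
June 2045 has 30 days -> back to May 31, 2045 -> 35 left
May 2045 has 31 days -> back to April 30, 2045 -> 4 left
April 2045: 30 - 4 = 26 -> lands on April 26

Result: 2045-04-26


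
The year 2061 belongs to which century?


Century = (year - 1) // 100 + 1
= (2061 - 1) // 100 + 1
= 2060 // 100 + 1
= 20 + 1

21st century


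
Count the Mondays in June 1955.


June 1955 has 30 days
Anchor: Jan 1, 1955. With p = 1955 - 1 = 1954: (p + p//4 - p//100 + p//400) mod 7 = (1954 + 488 - 19 + 4) mod 7 = 2427 mod 7 = 5 -> Saturday (Mon=0 ... Sun=6)
Days before June (Jan-May): 151; June 1 index = (5 + 151) mod 7 = 2 -> Wednesday
First Monday is June 6
Mondays: 6, 13, 20, 27

4 Mondays


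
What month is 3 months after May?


May is month 5
5 + 3 = 8

August


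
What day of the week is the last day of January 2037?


January 2037 has 31 days
Anchor: Jan 1, 2037. With p = 2037 - 1 = 2036: (p + p//4 - p//100 + p//400) mod 7 = (2036 + 509 - 20 + 5) mod 7 = 2530 mod 7 = 3 -> Thursday (Mon=0 ... Sun=6)
January 1 is the anchor itself -> Thursday
Last day offset: 31 - 1 = 30 days
Weekday index = (3 + 30) mod 7 = 5

Saturday, January 31


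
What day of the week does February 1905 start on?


Target: February 1, 1905
Anchor: Jan 1, 1905. With p = 1905 - 1 = 1904: (p + p//4 - p//100 + p//400) mod 7 = (1904 + 476 - 19 + 4) mod 7 = 2365 mod 7 = 6 -> Sunday (Mon=0 ... Sun=6)
Days before February (Jan): 31 days
Weekday index = (6 + 31) mod 7 = 2

Wednesday


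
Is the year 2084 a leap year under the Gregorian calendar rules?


Gregorian leap year rule: divisible by 4, but not by 100, unless also by 400.
2084 is divisible by 4 but not 100 -> leap year

Yes


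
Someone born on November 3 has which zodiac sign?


Date: November 3
Conventional tropical zodiac dates: Scorpio from October 23 onward; Sagittarius starts November 22
November 3 falls within the Scorpio range

Scorpio


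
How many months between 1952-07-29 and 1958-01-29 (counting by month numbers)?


From July 1952 to January 1958
6 years * 12 = 72 months, minus 6 months = 66

66 months


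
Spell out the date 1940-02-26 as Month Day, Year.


ISO 1940-02-26 parses as year=1940, month=02, day=26
Month 2 -> February

February 26, 1940


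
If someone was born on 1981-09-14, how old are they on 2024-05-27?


Birth: 1981-09-14
Reference: 2024-05-27
Year difference: 2024 - 1981 = 43
Birthday not yet reached in 2024, subtract 1

42 years old


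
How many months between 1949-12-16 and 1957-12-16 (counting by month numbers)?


From December 1949 to December 1957
8 years * 12 = 96 months = 96

96 months


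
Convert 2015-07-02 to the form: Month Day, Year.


ISO 2015-07-02 parses as year=2015, month=07, day=02
Month 7 -> July

July 2, 2015


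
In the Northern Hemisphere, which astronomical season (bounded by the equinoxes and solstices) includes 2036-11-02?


Date: November 2
Astronomical Autumn (approx.; exact equinox/solstice day varies by year): September 22 to December 20
November 2 falls within the Autumn window

Autumn


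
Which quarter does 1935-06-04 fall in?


Month: June (month 6)
Q1: Jan-Mar, Q2: Apr-Jun, Q3: Jul-Sep, Q4: Oct-Dec

Q2


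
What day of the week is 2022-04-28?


Date: April 28, 2022
Anchor: Jan 1, 2022. With p = 2022 - 1 = 2021: (p + p//4 - p//100 + p//400) mod 7 = (2021 + 505 - 20 + 5) mod 7 = 2511 mod 7 = 5 -> Saturday (Mon=0 ... Sun=6)
Days before April (Jan-Mar): 90; offset = 90 + 28 - 1 = 117
Weekday index = (5 + 117) mod 7 = 3

Day of the week: Thursday


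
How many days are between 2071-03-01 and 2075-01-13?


From 2071-03-01 to 2075-01-13
2071-03-01: days before March = 31 + 28 = 59 (2071 is not a leap year); day of year = 59 + 1 = 60
2075-01-13: day of year = 13
Rest of 2071: 365 - 60 = 305
Full years 2072 (366), 2073 (365), 2074 (365): 1096
Total = 305 + 1096 + 13 = 1414

1414 days


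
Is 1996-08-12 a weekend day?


Anchor: Jan 1, 1996. With p = 1996 - 1 = 1995: (p + p//4 - p//100 + p//400) mod 7 = (1995 + 498 - 19 + 4) mod 7 = 2478 mod 7 = 0 -> Monday (Mon=0 ... Sun=6)
Day of year: 225; offset = 224
Weekday index = (0 + 224) mod 7 = 0 -> Monday
Weekend days: Saturday, Sunday

No


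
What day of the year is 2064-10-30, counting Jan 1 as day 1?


Date: October 30, 2064
Days in months 1 through 9: 274
Plus 30 days in October

Day of year: 304


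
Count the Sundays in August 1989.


August 1989 has 31 days
Anchor: Jan 1, 1989. With p = 1989 - 1 = 1988: (p + p//4 - p//100 + p//400) mod 7 = (1988 + 497 - 19 + 4) mod 7 = 2470 mod 7 = 6 -> Sunday (Mon=0 ... Sun=6)
Days before August (Jan-Jul): 212; August 1 index = (6 + 212) mod 7 = 1 -> Tuesday
First Sunday is August 6
Sundays: 6, 13, 20, 27

4 Sundays


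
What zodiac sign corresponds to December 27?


Date: December 27
Conventional tropical zodiac dates: Capricorn from December 22 onward; Aquarius starts January 20
December 27 falls within the Capricorn range

Capricorn


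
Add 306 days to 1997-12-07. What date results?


Start: 1997-12-07, add 306 days
December 1997 has 31 days: 31 - 7 = 24 days to December 31 -> 282 left
January 1998 has 31 days -> 251 left
February 1998 has 28 days -> 223 left
March 1998 has 31 days -> 192 left
April 1998 has 30 days -> 162 left
May 1998 has 31 days -> 131 left
June 1998 has 30 days -> 101 left
July 1998 has 31 days -> 70 left
August 1998 has 31 days -> 39 left
September 1998 has 30 days -> 9 left
October 1998: 9 <= 31 -> lands on October 9

Result: 1998-10-09


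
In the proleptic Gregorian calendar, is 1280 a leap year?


Gregorian leap year rule: divisible by 4, but not by 100, unless also by 400.
1280 is divisible by 4 but not 100 -> leap year

Yes


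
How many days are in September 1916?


September 1916

30 days


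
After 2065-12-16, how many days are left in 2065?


Day of year: 350 of 365
Remaining = 365 - 350

15 days


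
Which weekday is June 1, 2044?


Target: June 1, 2044
Anchor: Jan 1, 2044. With p = 2044 - 1 = 2043: (p + p//4 - p//100 + p//400) mod 7 = (2043 + 510 - 20 + 5) mod 7 = 2538 mod 7 = 4 -> Friday (Mon=0 ... Sun=6)
Days before June (Jan-May): 152 days
Weekday index = (4 + 152) mod 7 = 2

Wednesday


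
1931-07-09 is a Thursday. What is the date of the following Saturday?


Current: Thursday
Target: Saturday
Days ahead: 2

Next Saturday: 1931-07-11
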